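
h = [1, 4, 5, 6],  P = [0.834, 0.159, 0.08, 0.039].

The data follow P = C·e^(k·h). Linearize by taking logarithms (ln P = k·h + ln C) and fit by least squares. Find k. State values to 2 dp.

With ln Pᵢ as the transformed response and hᵢ as the regressor:
XᵀX = [[78.0000, 16.0000]; [16.0000, 4]], rhs = [-39.6307, -7.7903]ᵀ  (here Σh = 16.0000, Σ(h)² = 78.0000, Σln P = -7.7903, Σh·ln P = -39.6307).
Slope k = (n·Σh·ln P − Σh·Σln P)/(n·Σ(h)² − (Σh)²) = (4·-39.6307 − 16.0000·-7.7903)/56.0000 = -0.60497; ln C = (Σln P − k·Σh)/n = 0.47230.

k = -0.60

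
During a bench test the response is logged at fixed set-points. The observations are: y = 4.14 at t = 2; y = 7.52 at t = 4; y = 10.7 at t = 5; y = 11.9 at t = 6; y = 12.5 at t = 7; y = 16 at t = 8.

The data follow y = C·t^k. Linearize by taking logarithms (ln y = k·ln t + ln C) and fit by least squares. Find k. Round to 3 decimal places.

k = 0.953

Let Y = ln y. Fitting Y = k·ln t + ln C by least squares:
XᵀX = [[16.3136, 9.5060]; [9.5060, 6]], rhs = [22.7141, 13.5834]ᵀ  (here Σln t = 9.5060, Σ(ln t)² = 16.3136, Σln y = 13.5834, Σln t·ln y = 22.7141).
Solving (det = 7.5177): k = 0.95258, ln C = 0.75470.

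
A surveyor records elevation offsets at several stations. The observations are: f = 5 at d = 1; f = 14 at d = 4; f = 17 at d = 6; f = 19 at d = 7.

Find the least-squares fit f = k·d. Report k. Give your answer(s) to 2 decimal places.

k = 2.90

From the data, Σd·d = 102.
For Aᵀf: Σd·f = 296.
k = 296/102 = 2.90196.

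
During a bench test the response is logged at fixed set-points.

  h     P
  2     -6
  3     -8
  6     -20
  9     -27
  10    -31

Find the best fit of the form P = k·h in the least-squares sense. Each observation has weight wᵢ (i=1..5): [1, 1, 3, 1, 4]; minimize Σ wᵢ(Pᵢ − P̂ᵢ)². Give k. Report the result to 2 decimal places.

From the data, Σwᵢ·h·h = 602.
Moment sums: Σwᵢ·h·P = -1879.
Normal equations: [[602]]·[k]ᵀ = [-1879]ᵀ.
k = (-1879)/602 = -3.12126.

k = -3.12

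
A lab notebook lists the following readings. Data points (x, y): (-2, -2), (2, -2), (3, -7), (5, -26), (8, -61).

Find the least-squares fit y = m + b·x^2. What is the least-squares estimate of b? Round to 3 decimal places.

Forming MᵀM = [[5, 106]; [106, 4834]] and Mᵀy = [-98, -4633]ᵀ gives MᵀM·[m, b]ᵀ = Mᵀy.
det = 5·4834 − 106² = 12934.
m = ((-98)·4834 − 106·(-4633))/12934 = 8683/6467; b = (5·(-4633) − 106·(-98))/12934 = -12777/12934.

b = -0.988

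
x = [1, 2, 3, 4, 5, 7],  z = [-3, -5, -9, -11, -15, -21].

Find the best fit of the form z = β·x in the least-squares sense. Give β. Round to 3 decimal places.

β = -2.942

From the data, Σx·x = 104.
Right-hand side: Σx·z = -306.
Normal equations: [[104]]·[β]ᵀ = [-306]ᵀ.
Hence β = -306 / 104 ≈ -2.94231.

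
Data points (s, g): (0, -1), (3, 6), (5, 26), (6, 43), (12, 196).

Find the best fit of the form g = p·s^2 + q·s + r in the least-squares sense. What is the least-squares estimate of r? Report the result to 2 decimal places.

r = -1.23

Sums needed: Σs^2·s^2 = 22738, Σs^2·s = 2096, Σs^2 = 214, Σs·s = 214, Σs = 26, Σ1 = 5.
Right-hand side: Σs^2·g = 30476, Σs·g = 2758, Σg = 270.
Solving the 3×3 system (Gaussian elimination) gives p = 66518/43053, q = -90187/43053, r = -17712/14351.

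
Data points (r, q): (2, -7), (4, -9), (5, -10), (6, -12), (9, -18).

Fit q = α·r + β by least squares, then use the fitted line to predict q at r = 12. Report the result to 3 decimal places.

q̂ = -22.060

From the data, Σr·r = 162, Σr = 26, Σ1 = 5.
For Mᵀq: Σr·q = -334, Σq = -56.
Normal equations: [[162, 26]; [26, 5]]·[α, β]ᵀ = [-334, -56]ᵀ.
Eliminating β: 5·(row 1) − 26·(row 2) gives 134·α = 5·(-334) − 26·(-56) = -214, so α = -107/67.
Then β = ((-56) − 26·(-107/67))/5 = -194/67.
At r = 12: q̂ = (-107/67)·(12) + (-194/67)·(1) = -1478/67.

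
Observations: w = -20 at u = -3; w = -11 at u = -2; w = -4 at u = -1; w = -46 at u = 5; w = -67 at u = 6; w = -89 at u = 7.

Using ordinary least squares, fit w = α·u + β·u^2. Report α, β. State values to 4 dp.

α = 0.8962, β = -1.9755

Sums needed: Σu·u = 124, Σu·u^2 = 648, Σu^2·u^2 = 4420.
Moment sums: Σu·w = -1169, Σu^2·w = -8151.
So MᵀM·[α, β]ᵀ = Mᵀw: [[124, 648]; [648, 4420]]·[α, β]ᵀ = [-1169, -8151]ᵀ.
Δ = 124·4420 − 648² = 128176.
α = ((-1169)·4420 − 648·(-8151))/128176 = 28717/32044; β = (124·(-8151) − 648·(-1169))/128176 = -63303/32044.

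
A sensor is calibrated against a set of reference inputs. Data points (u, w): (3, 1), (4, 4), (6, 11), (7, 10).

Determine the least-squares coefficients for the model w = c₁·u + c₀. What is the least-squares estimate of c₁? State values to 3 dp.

From the data, Σu·u = 110, Σu = 20, Σ1 = 4.
For Xᵀw: Σu·w = 155, Σw = 26.
Eliminating c₀: 4·(row 1) − 20·(row 2) gives 40·c₁ = 4·155 − 20·26 = 100, so c₁ = 5/2.
Then c₀ = (26 − 20·(5/2))/4 = -6.

c₁ = 2.500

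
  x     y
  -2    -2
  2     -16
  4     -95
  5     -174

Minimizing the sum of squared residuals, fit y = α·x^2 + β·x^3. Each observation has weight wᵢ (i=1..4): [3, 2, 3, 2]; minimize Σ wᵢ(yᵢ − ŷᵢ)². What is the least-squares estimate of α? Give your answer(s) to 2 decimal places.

Sums needed: Σwᵢ·x^2·x^2 = 2098, Σwᵢ·x^2·x^3 = 9290, Σwᵢ·x^3·x^3 = 43858.
Moment sums: Σwᵢ·x^2·y = -13412, Σwᵢ·x^3·y = -61948.
Normal equations: [[2098, 9290]; [9290, 43858]]·[α, β]ᵀ = [-13412, -61948]ᵀ.
Eliminating β: 43858·(row 1) − 9290·(row 2) gives 5709984·α = 43858·(-13412) − 9290·(-61948) = -12726576, so α = -265137/118958.
Then β = ((-61948) − 9290·(-265137/118958))/43858 = -111863/118958.

α = -2.23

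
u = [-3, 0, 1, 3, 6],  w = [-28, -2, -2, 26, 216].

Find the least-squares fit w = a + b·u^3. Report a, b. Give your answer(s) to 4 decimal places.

From the data, Σ1 = 5, Σu^3 = 217, Σu^3·u^3 = 48115.
Moment sums: Σw = 210, Σu^3·w = 48112.
det = 5·48115 − 217² = 193486.
a = (210·48115 − 217·48112)/193486 = -168077/96743; b = (5·48112 − 217·210)/193486 = 97495/96743.

a = -1.7374, b = 1.0078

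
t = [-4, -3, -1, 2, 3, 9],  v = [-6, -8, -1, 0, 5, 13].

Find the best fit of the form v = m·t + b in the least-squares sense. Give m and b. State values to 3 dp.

m = 1.561, b = -1.061

Sums needed: Σt·t = 120, Σt = 6, Σ1 = 6.
Right-hand side: Σt·v = 181, Σv = 3.
Normal equations: [[120, 6]; [6, 6]]·[m, b]ᵀ = [181, 3]ᵀ.
Determinant 120·6 − 6² = 684.
m = (181·6 − 6·3)/684 = 89/57; b = (120·3 − 6·181)/684 = -121/114.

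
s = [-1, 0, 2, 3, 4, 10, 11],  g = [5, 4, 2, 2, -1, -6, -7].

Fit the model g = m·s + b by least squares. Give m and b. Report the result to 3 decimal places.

Entries of AᵀA: Σs·s = 251, Σs = 29, Σ1 = 7.
Right-hand side: Σs·g = -136, Σg = -1.
AᵀA·[m, b]ᵀ = Aᵀg becomes [[251, 29]; [29, 7]]·[m, b]ᵀ = [-136, -1]ᵀ.
Δ = 251·7 − 29² = 916.
m = ((-136)·7 − 29·(-1))/916 = -923/916; b = (251·(-1) − 29·(-136))/916 = 3693/916.

m = -1.008, b = 4.032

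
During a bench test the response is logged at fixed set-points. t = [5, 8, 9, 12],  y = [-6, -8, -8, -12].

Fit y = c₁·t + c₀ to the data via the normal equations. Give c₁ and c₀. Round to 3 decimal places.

Sums needed: Σt·t = 314, Σt = 34, Σ1 = 4.
Right-hand side: Σt·y = -310, Σy = -34.
So AᵀA·[c₁, c₀]ᵀ = Aᵀy: [[314, 34]; [34, 4]]·[c₁, c₀]ᵀ = [-310, -34]ᵀ.
Δ = 314·4 − 34² = 100.
c₁ = ((-310)·4 − 34·(-34))/100 = -21/25; c₀ = (314·(-34) − 34·(-310))/100 = -34/25.

c₁ = -0.840, c₀ = -1.360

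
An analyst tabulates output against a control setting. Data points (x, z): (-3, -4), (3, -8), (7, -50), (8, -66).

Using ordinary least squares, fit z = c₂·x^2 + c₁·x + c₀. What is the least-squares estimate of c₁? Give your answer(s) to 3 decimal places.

Entries of AᵀA: Σx^2·x^2 = 6659, Σx^2·x = 855, Σx^2 = 131, Σx·x = 131, Σx = 15, Σ1 = 4.
Right-hand side: Σx^2·z = -6782, Σx·z = -890, Σz = -128.
AᵀA·[c₂, c₁, c₀]ᵀ = Aᵀz becomes [[6659, 855, 131]; [855, 131, 15]; [131, 15, 4]]·[c₂, c₁, c₀]ᵀ = [-6782, -890, -128]ᵀ.
Inverting the 3×3 Gram matrix, [c₂, c₁, c₀]ᵀ = [-8893/8950, -1163/1790, 13326/4475]ᵀ.

c₁ = -0.650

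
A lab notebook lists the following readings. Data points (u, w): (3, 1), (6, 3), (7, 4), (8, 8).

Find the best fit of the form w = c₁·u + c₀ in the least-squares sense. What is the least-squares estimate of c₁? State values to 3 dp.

Entries of AᵀA: Σu·u = 158, Σu = 24, Σ1 = 4.
For Aᵀw: Σu·w = 113, Σw = 16.
Normal equations: [[158, 24]; [24, 4]]·[c₁, c₀]ᵀ = [113, 16]ᵀ.
det = 158·4 − 24² = 56.
c₁ = (113·4 − 24·16)/56 = 17/14; c₀ = (158·16 − 24·113)/56 = -23/7.

c₁ = 1.214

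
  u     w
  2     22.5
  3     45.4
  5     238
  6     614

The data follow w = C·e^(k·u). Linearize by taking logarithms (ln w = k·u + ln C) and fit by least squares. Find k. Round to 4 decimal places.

Let Y = ln w. Fitting Y = k·u + ln C by least squares:
Σu = 16.0000, Σ(u)² = 74.0000, Σln w = 18.8213, Σu·ln w = 83.5549.
Equations: 74.0000·k + 16.0000·ln C = 83.5549;  16.0000·k + 4·ln C = 18.8213.
Δ = 74.0000·4 − (16.0000)² = 40.0000; k = (83.5549·4 − 16.0000·18.8213)/40.0000 = 0.82697, ln C = (74.0000·18.8213 − 16.0000·83.5549)/40.0000 = 1.39744.

k = 0.8270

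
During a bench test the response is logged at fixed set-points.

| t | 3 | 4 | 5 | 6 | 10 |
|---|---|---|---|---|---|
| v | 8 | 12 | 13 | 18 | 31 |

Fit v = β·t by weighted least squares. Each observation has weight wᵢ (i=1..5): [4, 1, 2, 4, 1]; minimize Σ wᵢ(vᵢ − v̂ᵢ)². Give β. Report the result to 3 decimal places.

The normal equations are: 346·β = 1016.
β = 1016/346 = 2.93642.

β = 2.936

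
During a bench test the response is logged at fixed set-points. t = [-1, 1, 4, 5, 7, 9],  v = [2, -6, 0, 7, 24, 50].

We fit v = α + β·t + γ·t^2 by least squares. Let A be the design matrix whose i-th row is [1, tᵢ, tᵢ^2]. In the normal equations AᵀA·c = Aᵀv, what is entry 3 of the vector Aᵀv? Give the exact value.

5397

Entry 3 ↔ basis t^2, so (Aᵀv)_{3} = Σᵢ (t^2)·vᵢ = (1)·(2) + (1)·(-6) + (16)·(0) + (25)·(7) + (49)·(24) + (81)·(50) = 5397.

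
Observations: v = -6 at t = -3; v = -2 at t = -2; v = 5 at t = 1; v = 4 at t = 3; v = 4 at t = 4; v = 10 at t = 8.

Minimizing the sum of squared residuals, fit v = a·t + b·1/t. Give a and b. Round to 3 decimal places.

a = 1.130, b = 3.097

Compute the Gram sums: Σt·t = 103, Σt·1/t = 6, Σ1/t·1/t = 893/576.
Moment sums: Σt·v = 135, Σ1/t·v = 139/12.
Normal equations: [[103, 6]; [6, 893/576]]·[a, b]ᵀ = [135, 139/12]ᵀ.
Δ = 103·(893/576) − 6² = 71243/576.
a = (135·(893/576) − 6·(139/12))/(71243/576) = 80523/71243; b = (103·(139/12) − 6·135)/(71243/576) = 220656/71243.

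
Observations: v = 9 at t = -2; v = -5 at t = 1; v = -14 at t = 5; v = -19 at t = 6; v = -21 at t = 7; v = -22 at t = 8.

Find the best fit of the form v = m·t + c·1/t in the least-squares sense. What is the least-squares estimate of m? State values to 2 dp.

m = -2.86

Normal-equation sums: Σt·t = 179, Σt·1/t = 6, Σ1/t·1/t = 955249/705600.
For Mᵀv: Σt·v = -530, Σ1/t·v = -1273/60.
So MᵀM·[m, c]ᵀ = Mᵀv: [[179, 6]; [6, 955249/705600]]·[m, c]ᵀ = [-530, -1273/60]ᵀ.
Δ = 179·(955249/705600) − 6² = 145587971/705600.
m = ((-530)·(955249/705600) − 6·(-1273/60))/(145587971/705600) = -416459090/145587971; c = (179·(-1273/60) − 6·(-530))/(145587971/705600) = -435907920/145587971.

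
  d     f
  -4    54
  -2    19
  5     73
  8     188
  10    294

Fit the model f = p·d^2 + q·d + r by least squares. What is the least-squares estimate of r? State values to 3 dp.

r = 3.638

The normal system XᵀX·[p, q, r]ᵀ = Xᵀf is [[14993, 1565, 209]; [1565, 209, 17]; [209, 17, 5]]·[p, q, r]ᵀ = [44197, 4555, 628]ᵀ.
Row-reducing yields p = 89729/30004, q = -26857/30004, r = 27286/7501.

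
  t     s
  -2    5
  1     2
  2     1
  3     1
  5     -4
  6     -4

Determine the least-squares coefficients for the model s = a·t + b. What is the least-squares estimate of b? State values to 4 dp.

b = 3.1486

The normal equations are: 79·a + 15·b = -47;  15·a + 6·b = 1.
det = 79·6 − 15² = 249.
a = ((-47)·6 − 15·1)/249 = -99/83; b = (79·1 − 15·(-47))/249 = 784/249.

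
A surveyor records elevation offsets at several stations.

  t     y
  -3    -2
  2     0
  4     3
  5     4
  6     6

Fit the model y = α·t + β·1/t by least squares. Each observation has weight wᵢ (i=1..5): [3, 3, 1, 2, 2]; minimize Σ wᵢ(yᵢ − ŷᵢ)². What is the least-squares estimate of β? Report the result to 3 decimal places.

With design matrix X, XᵀWX = [[177, 11]; [11, 4613/3600]] and XᵀWy = [142, 127/20]ᵀ.
Δ = 177·(4613/3600) − 11² = 126967/1200.
α = (142·(4613/3600) − 11·(127/20))/(126967/1200) = 403586/380901; β = (177·(127/20) − 11·142)/(126967/1200) = -525660/126967.

β = -4.140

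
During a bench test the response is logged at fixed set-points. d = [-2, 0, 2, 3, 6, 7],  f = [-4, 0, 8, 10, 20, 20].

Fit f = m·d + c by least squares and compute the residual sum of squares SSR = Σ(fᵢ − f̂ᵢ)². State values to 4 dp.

SSR = 6.9213

The normal system MᵀM·[m, c]ᵀ = Mᵀf is [[102, 16]; [16, 6]]·[m, c]ᵀ = [314, 54]ᵀ.
Δ = 102·6 − 16² = 356.
m = (314·6 − 16·54)/356 = 255/89; c = (102·54 − 16·314)/356 = 121/89.
Residuals: 33/89, -121/89, 81/89, 4/89, 129/89, -126/89; SSR = 616/89.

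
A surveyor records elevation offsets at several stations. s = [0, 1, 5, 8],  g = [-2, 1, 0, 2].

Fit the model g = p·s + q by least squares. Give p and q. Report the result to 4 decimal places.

Entries of MᵀM: Σs·s = 90, Σs = 14, Σ1 = 4.
Moment sums: Σs·g = 17, Σg = 1.
Δ = 90·4 − 14² = 164.
p = (17·4 − 14·1)/164 = 27/82; q = (90·1 − 14·17)/164 = -37/41.

p = 0.3293, q = -0.9024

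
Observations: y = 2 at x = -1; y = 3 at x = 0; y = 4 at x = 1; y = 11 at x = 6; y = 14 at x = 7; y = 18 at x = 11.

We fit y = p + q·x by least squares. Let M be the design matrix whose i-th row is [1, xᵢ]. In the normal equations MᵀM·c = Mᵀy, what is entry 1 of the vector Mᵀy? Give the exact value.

Entry 1 ↔ basis 1, so (Mᵀy)_{1} = Σᵢ yᵢ = (1)·(2) + (1)·(3) + (1)·(4) + (1)·(11) + (1)·(14) + (1)·(18) = 52.

52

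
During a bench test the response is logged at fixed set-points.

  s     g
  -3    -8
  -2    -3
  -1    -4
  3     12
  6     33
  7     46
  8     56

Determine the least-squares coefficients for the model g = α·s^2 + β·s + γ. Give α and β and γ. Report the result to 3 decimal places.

The normal equations are: 7972·α + 1062·β + 172·γ = 7046;  1062·α + 172·β + 18·γ = 1038;  172·α + 18·β + 7·γ = 132.
Solving the 3×3 system (Gaussian elimination) gives α = 78965/151977, β = 151749/50659, γ = -245066/151977.

α = 0.520, β = 2.995, γ = -1.613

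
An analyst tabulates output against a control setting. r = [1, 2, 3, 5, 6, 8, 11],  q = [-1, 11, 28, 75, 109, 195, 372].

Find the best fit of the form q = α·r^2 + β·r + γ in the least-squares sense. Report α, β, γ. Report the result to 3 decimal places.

With design matrix A, AᵀA = [[20756, 2220, 260]; [2220, 260, 36]; [260, 36, 7]] and Aᵀq = [63586, 6786, 789]ᵀ.
Row-reducing yields α = 68879/22484, β = 7113/22484, γ = -197/73.

α = 3.063, β = 0.316, γ = -2.699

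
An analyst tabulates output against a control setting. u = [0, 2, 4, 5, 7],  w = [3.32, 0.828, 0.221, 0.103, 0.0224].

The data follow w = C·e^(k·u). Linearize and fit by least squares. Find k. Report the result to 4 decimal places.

k = -0.7096

With ln wᵢ as the transformed response and uᵢ as the regressor:
Σu = 18.0000, Σ(u)² = 94.0000, Σln w = -6.5701, Σu·ln w = -44.3718.
Equations: 94.0000·k + 18.0000·ln C = -44.3718;  18.0000·k + 5·ln C = -6.5701.
Solving (det = 146.0000): k = -0.70957, ln C = 1.24044.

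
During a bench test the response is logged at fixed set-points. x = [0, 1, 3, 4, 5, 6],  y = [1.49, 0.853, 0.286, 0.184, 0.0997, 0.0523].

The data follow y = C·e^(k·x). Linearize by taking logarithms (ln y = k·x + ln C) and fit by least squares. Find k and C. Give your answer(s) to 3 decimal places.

Taking logs, ln y = k·x + ln C, so regress ln y on x.
AᵀA = [[87.0000, 19.0000]; [19.0000, 6]], rhs = [-39.9181, -7.9612]ᵀ  (here Σx = 19.0000, Σ(x)² = 87.0000, Σln y = -7.9612, Σx·ln y = -39.9181).
Solving (det = 161.0000): k = -0.54812, ln C = 0.40884, so C = exp(0.40884) = 1.50507.

k = -0.548, C = 1.505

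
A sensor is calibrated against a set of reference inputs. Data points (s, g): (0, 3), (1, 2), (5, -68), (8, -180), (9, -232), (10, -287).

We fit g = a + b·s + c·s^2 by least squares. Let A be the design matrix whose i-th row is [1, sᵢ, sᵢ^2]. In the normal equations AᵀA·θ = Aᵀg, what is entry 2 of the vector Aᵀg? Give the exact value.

Entry 2 ↔ basis s, so (Aᵀg)_{2} = Σᵢ (s)·gᵢ = (0)·(3) + (1)·(2) + (5)·(-68) + (8)·(-180) + (9)·(-232) + (10)·(-287) = -6736.

-6736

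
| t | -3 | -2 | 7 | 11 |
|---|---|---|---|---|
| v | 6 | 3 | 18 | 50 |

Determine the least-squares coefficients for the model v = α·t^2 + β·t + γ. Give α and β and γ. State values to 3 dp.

α = 0.485, β = -0.746, γ = -0.526

Normal-equation sums: Σt^2·t^2 = 17139, Σt^2·t = 1639, Σt^2 = 183, Σt·t = 183, Σt = 13, Σ1 = 4.
Right-hand side: Σt^2·v = 6998, Σt·v = 652, Σv = 77.
Normal equations: [[17139, 1639, 183]; [1639, 183, 13]; [183, 13, 4]]·[α, β, γ]ᵀ = [6998, 652, 77]ᵀ.
Row-reducing yields α = 34807/71731, β = -53494/71731, γ = -37743/71731.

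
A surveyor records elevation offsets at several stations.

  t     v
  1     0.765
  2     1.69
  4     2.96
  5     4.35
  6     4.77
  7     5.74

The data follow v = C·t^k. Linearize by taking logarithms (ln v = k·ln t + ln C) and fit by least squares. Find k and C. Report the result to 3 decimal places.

k = 1.021, C = 0.784

Linearized form: ln v = k·ln t + ln C. From the 6 transformed points,
XᵀX = [[11.9895, 7.4265]; [7.4265, 6]], rhs = [10.4340, 6.1220]ᵀ  (here Σln t = 7.4265, Σ(ln t)² = 11.9895, Σln v = 6.1220, Σln t·ln v = 10.4340).
Slope k = (n·Σln t·ln v − Σln t·Σln v)/(n·Σ(ln t)² − (Σln t)²) = (6·10.4340 − 7.4265·6.1220)/16.7835 = 1.02116; ln C = (Σln v − k·Σln t)/n = -0.24361, so C = exp(-0.24361) = 0.78380.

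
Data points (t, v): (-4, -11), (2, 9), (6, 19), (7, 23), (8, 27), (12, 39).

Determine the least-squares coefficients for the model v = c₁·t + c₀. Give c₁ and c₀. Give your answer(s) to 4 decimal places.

From the data, Σt·t = 313, Σt = 31, Σ1 = 6.
Moment sums: Σt·v = 1021, Σv = 106.
Normal equations: [[313, 31]; [31, 6]]·[c₁, c₀]ᵀ = [1021, 106]ᵀ.
Eliminating c₀: 6·(row 1) − 31·(row 2) gives 917·c₁ = 6·1021 − 31·106 = 2840, so c₁ = 2840/917.
Then c₀ = (106 − 31·(2840/917))/6 = 1527/917.

c₁ = 3.0971, c₀ = 1.6652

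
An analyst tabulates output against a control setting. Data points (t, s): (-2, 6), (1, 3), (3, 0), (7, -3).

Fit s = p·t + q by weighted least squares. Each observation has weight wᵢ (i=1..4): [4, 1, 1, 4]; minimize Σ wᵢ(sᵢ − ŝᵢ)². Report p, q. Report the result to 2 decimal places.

p = -1.00, q = 3.91

Entries of AᵀWA: Σwᵢ·t·t = 222, Σwᵢ·t = 24, Σwᵢ·1 = 10.
Right-hand side: Σwᵢ·t·s = -129, Σwᵢ·s = 15.
det = 222·10 − 24² = 1644.
p = ((-129)·10 − 24·15)/1644 = -275/274; q = (222·15 − 24·(-129))/1644 = 1071/274.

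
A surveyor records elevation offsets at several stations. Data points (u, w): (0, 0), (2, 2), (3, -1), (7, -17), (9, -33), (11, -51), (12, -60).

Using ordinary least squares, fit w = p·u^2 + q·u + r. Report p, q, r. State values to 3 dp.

p = -0.509, q = 0.948, r = 0.842

Forming MᵀM = [[44436, 4166, 408]; [4166, 408, 44]; [408, 44, 7]] and Mᵀw = [-18318, -1696, -160]ᵀ gives MᵀM·[p, q, r]ᵀ = Mᵀw.
Solving the 3×3 system (Gaussian elimination) gives p = -3820/7507, q = 35589/37535, r = 31612/37535.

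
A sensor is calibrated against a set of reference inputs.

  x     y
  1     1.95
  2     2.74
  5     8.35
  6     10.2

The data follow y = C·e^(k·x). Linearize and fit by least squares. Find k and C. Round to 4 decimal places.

With ln yᵢ as the transformed response and xᵢ as the regressor:
Σx = 14.0000, Σ(x)² = 66.0000, Σln y = 6.1204, Σx·ln y = 27.2294.
Equations: 66.0000·k + 14.0000·ln C = 27.2294;  14.0000·k + 4·ln C = 6.1204.
Slope k = (n·Σx·ln y − Σx·Σln y)/(n·Σ(x)² − (Σx)²) = (4·27.2294 − 14.0000·6.1204)/68.0000 = 0.34164; ln C = (Σln y − k·Σx)/n = 0.33438, so C = exp(0.33438) = 1.39707.

k = 0.3416, C = 1.3971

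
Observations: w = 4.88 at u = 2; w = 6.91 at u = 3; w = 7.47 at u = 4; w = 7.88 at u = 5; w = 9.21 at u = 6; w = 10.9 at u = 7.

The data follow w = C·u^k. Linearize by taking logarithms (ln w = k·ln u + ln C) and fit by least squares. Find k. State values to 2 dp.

Linearized form: ln w = k·ln u + ln C. From the 6 transformed points,
Over the data: Σln u = 8.5252, Σ(ln u)² = 13.1965, Σln w = 12.2024, Σln u·ln w = 17.9590.
Normal system: [[13.1965, 8.5252]; [8.5252, 6]]·[k, ln C]ᵀ = [17.9590, 12.2024]ᵀ.
Δ = 13.1965·6 − (8.5252)² = 6.5005; k = (17.9590·6 − 8.5252·12.2024)/6.5005 = 0.57326, ln C = (13.1965·12.2024 − 8.5252·17.9590)/6.5005 = 1.21921.

k = 0.57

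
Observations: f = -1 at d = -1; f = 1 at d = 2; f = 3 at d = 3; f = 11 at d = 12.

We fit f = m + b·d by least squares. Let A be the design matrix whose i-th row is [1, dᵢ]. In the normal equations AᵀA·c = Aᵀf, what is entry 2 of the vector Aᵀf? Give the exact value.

144

Entry 2 ↔ basis d, so (Aᵀf)_{2} = Σᵢ (d)·fᵢ = (-1)·(-1) + (2)·(1) + (3)·(3) + (12)·(11) = 144.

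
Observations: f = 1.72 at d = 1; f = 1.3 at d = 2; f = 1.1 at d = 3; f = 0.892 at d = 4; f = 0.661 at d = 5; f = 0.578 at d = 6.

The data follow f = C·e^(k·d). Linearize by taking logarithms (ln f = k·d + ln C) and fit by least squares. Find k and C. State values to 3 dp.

k = -0.220, C = 2.095

With ln fᵢ as the transformed response and dᵢ as the regressor:
AᵀA = [[91.0000, 21.0000]; [21.0000, 6]], rhs = [-4.4633, -0.1765]ᵀ  (here Σd = 21.0000, Σ(d)² = 91.0000, Σln f = -0.1765, Σd·ln f = -4.4633).
Δ = 91.0000·6 − (21.0000)² = 105.0000; k = (-4.4633·6 − 21.0000·-0.1765)/105.0000 = -0.21975, ln C = (91.0000·-0.1765 − 21.0000·-4.4633)/105.0000 = 0.73971, so C = exp(0.73971) = 2.09533.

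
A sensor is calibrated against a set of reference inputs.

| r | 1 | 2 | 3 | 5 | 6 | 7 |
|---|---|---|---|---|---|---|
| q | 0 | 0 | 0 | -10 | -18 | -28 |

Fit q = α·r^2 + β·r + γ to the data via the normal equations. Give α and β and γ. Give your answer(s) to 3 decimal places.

α = -1.112, β = 4.255, γ = -3.367

The normal system XᵀX·[α, β, γ]ᵀ = Xᵀq is [[4420, 720, 124]; [720, 124, 24]; [124, 24, 6]]·[α, β, γ]ᵀ = [-2270, -354, -56]ᵀ.
Inverting the 3×3 Gram matrix, [α, β, γ]ᵀ = [-109/98, 417/98, -165/49]ᵀ.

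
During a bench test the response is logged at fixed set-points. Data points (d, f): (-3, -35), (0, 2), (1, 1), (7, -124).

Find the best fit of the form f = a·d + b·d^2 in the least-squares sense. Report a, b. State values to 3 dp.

Forming MᵀM = [[59, 317]; [317, 2483]] and Mᵀf = [-762, -6390]ᵀ gives MᵀM·[a, b]ᵀ = Mᵀf.
Δ = 59·2483 − 317² = 46008.
a = ((-762)·2483 − 317·(-6390))/46008 = 5566/1917; b = (59·(-6390) − 317·(-762))/46008 = -5644/1917.

a = 2.903, b = -2.944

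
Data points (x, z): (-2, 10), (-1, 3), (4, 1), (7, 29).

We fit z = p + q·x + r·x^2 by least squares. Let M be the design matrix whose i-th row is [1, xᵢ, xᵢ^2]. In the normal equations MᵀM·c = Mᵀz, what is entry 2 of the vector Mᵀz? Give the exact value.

Entry 2 ↔ basis x, so (Mᵀz)_{2} = Σᵢ (x)·zᵢ = (-2)·(10) + (-1)·(3) + (4)·(1) + (7)·(29) = 184.

184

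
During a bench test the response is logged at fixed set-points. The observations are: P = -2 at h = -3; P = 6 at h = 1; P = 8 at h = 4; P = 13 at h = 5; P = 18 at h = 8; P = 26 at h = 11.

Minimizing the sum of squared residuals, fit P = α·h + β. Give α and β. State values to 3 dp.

α = 1.946, β = 3.068

The normal equations are: 236·α + 26·β = 539;  26·α + 6·β = 69.
(Σh·h = 236, Σh = 26, Σ1 = 6, Σh·P = 539, ΣP = 69.)
det = 236·6 − 26² = 740.
α = (539·6 − 26·69)/740 = 72/37; β = (236·69 − 26·539)/740 = 227/74.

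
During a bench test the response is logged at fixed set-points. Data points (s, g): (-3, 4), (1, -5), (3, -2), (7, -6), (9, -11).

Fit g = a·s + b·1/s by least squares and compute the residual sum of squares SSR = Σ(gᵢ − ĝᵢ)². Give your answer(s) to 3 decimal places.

Forming MᵀM = [[149, 5]; [5, 4981/3969]] and Mᵀg = [-164, -572/63]ᵀ gives MᵀM·[a, b]ᵀ = Mᵀg.
Determinant 149·(4981/3969) − 5² = 642944/3969.
a = ((-164)·(4981/3969) − 5·(-572/63))/(642944/3969) = -19897/20092; b = (149·(-572/63) − 5·(-164))/(642944/3969) = -66087/20092.
Residuals: -338/5023, -3619/5023, 10384/5023, 7042/5023, -8649/5023; SSR = 48862/5023.

SSR = 9.728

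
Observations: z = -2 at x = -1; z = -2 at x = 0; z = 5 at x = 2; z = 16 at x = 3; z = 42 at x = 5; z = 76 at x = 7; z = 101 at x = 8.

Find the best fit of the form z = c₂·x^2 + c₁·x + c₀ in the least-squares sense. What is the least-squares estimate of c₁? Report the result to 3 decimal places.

c₁ = 1.517

Normal-equation sums: Σx^2·x^2 = 7220, Σx^2·x = 1014, Σx^2 = 152, Σx·x = 152, Σx = 24, Σ1 = 7.
Moment sums: Σx^2·z = 11400, Σx·z = 1610, Σz = 236.
Normal equations: [[7220, 1014, 152]; [1014, 152, 24]; [152, 24, 7]]·[c₂, c₁, c₀]ᵀ = [11400, 1610, 236]ᵀ.
Solving the 3×3 system (Gaussian elimination) gives c₂ = 74863/53081, c₁ = 80522/53081, c₀ = -16012/7583.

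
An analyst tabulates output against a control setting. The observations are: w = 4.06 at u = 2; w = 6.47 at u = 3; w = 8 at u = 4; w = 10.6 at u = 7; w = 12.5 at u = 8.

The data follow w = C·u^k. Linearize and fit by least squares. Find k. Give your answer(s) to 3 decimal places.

Linearized form: ln w = k·ln u + ln C. From the 5 transformed points,
Σln u = 7.2034, Σ(ln u)² = 11.7199, Σln w = 10.2344, Σln u·ln w = 15.7514.
Equations: 11.7199·k + 7.2034·ln C = 15.7514;  7.2034·k + 5·ln C = 10.2344.
Δ = 11.7199·5 − (7.2034)² = 6.7102; k = (15.7514·5 − 7.2034·10.2344)/6.7102 = 0.75026, ln C = (11.7199·10.2344 − 7.2034·15.7514)/6.7102 = 0.96600.

k = 0.750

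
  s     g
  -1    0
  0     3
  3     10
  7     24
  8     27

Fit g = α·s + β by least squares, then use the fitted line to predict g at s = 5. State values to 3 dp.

The normal equations are: 123·α + 17·β = 414;  17·α + 5·β = 64.
Eliminating β: 5·(row 1) − 17·(row 2) gives 326·α = 5·414 − 17·64 = 982, so α = 491/163.
Then β = (64 − 17·(491/163))/5 = 417/163.
At s = 5: ĝ = (491/163)·(5) + (417/163)·(1) = 2872/163.

ĝ = 17.620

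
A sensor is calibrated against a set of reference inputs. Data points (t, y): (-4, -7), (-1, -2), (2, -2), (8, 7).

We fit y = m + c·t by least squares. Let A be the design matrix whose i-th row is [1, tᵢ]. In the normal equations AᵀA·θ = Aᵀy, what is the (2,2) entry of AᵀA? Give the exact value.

Row 2 ↔ basis t, column 2 ↔ basis t, so (AᵀA)_{2,2} = Σᵢ (t)·(t) = (-4)·(-4) + (-1)·(-1) + (2)·(2) + (8)·(8) = 85.

85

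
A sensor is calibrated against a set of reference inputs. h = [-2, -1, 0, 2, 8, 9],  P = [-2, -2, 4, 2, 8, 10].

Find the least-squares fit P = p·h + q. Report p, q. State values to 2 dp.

p = 0.99, q = 0.68

The normal equations are: 154·p + 16·q = 164;  16·p + 6·q = 20.
(Σh·h = 154, Σh = 16, Σ1 = 6, Σh·P = 164, ΣP = 20.)
Δ = 154·6 − 16² = 668.
p = (164·6 − 16·20)/668 = 166/167; q = (154·20 − 16·164)/668 = 114/167.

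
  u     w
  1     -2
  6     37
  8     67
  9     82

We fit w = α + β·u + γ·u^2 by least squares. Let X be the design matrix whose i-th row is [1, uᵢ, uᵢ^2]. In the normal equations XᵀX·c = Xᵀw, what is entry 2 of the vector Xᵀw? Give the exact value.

Entry 2 ↔ basis u, so (Xᵀw)_{2} = Σᵢ (u)·wᵢ = (1)·(-2) + (6)·(37) + (8)·(67) + (9)·(82) = 1494.

1494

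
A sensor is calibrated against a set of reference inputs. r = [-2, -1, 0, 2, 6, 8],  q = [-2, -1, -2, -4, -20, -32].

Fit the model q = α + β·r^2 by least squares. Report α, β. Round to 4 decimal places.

α = -1.2815, β = -0.4891

Entries of MᵀM: Σ1 = 6, Σr^2 = 109, Σr^2·r^2 = 5425.
Moment sums: Σq = -61, Σr^2·q = -2793.
MᵀM·[α, β]ᵀ = Mᵀq becomes [[6, 109]; [109, 5425]]·[α, β]ᵀ = [-61, -2793]ᵀ.
Determinant 6·5425 − 109² = 20669.
α = ((-61)·5425 − 109·(-2793))/20669 = -2408/1879; β = (6·(-2793) − 109·(-61))/20669 = -919/1879.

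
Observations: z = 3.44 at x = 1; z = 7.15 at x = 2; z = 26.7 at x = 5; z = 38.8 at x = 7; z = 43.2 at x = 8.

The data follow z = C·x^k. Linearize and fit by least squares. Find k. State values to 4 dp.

k = 1.2587

With ln zᵢ as the transformed response and ln xᵢ as the regressor:
XᵀX = [[11.1814, 6.3279]; [6.3279, 5]], rhs = [21.5998, 13.9115]ᵀ  (here Σln x = 6.3279, Σ(ln x)² = 11.1814, Σln z = 13.9115, Σln x·ln z = 21.5998).
Solving (det = 15.8642): k = 1.25867, ln C = 1.18935.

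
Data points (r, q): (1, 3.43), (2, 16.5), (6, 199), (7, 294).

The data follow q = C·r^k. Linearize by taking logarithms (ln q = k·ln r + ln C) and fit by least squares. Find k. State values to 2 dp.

With ln qᵢ as the transformed response and ln rᵢ as the regressor:
AᵀA = [[7.4774, 4.4308]; [4.4308, 4]], rhs = [22.4872, 15.0128]ᵀ  (here Σln r = 4.4308, Σ(ln r)² = 7.4774, Σln q = 15.0128, Σln r·ln q = 22.4872).
Δ = 7.4774·4 − (4.4308)² = 10.2775; k = (22.4872·4 − 4.4308·15.0128)/10.2775 = 2.27971, ln C = (7.4774·15.0128 − 4.4308·22.4872)/10.2775 = 1.22796.

k = 2.28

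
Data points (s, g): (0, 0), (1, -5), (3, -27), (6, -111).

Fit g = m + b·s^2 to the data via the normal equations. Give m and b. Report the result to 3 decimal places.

Entries of MᵀM: Σ1 = 4, Σs^2 = 46, Σs^2·s^2 = 1378.
Right-hand side: Σg = -143, Σs^2·g = -4244.
MᵀM·[m, b]ᵀ = Mᵀg becomes [[4, 46]; [46, 1378]]·[m, b]ᵀ = [-143, -4244]ᵀ.
Eliminating b: 1378·(row 1) − 46·(row 2) gives 3396·m = 1378·(-143) − 46·(-4244) = -1830, so m = -305/566.
Then b = ((-4244) − 46·(-305/566))/1378 = -1733/566.

m = -0.539, b = -3.062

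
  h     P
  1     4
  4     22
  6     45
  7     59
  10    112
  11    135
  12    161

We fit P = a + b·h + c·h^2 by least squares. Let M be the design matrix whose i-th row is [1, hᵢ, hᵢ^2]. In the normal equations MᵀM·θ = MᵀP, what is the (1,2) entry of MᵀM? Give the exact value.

Row 1 ↔ basis 1, column 2 ↔ basis h, so (MᵀM)_{1,2} = Σᵢ h = (1)·(1) + (1)·(4) + (1)·(6) + (1)·(7) + (1)·(10) + (1)·(11) + (1)·(12) = 51.

51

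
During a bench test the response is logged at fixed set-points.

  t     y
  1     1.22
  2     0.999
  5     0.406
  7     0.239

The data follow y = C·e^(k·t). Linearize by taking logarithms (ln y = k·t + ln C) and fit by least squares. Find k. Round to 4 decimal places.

k = -0.2780

Linearized form: ln y = k·t + ln C. From the 4 transformed points,
AᵀA = [[79.0000, 15.0000]; [15.0000, 4]], rhs = [-14.3292, -2.1348]ᵀ  (here Σt = 15.0000, Σ(t)² = 79.0000, Σln y = -2.1348, Σt·ln y = -14.3292).
Δ = 79.0000·4 − (15.0000)² = 91.0000; k = (-14.3292·4 − 15.0000·-2.1348)/91.0000 = -0.27796, ln C = (79.0000·-2.1348 − 15.0000·-14.3292)/91.0000 = 0.50863.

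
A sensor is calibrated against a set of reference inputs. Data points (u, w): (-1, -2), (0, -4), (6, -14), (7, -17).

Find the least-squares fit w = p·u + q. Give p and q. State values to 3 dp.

Normal-equation sums: Σu·u = 86, Σu = 12, Σ1 = 4.
Moment sums: Σu·w = -201, Σw = -37.
MᵀM·[p, q]ᵀ = Mᵀw becomes [[86, 12]; [12, 4]]·[p, q]ᵀ = [-201, -37]ᵀ.
Δ = 86·4 − 12² = 200.
p = ((-201)·4 − 12·(-37))/200 = -9/5; q = (86·(-37) − 12·(-201))/200 = -77/20.

p = -1.800, q = -3.850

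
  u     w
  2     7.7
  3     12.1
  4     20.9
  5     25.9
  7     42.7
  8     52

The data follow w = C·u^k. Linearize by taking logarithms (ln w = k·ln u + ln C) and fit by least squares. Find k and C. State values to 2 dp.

k = 1.39, C = 2.83

Taking logs, ln w = k·ln u + ln C, so regress ln w on ln u.
Σln u = 8.8128, Σ(ln u)² = 14.3101, Σln w = 18.5339, Σln u·ln w = 29.1271.
Equations: 14.3101·k + 8.8128·ln C = 29.1271;  8.8128·k + 6·ln C = 18.5339.
Solving (det = 8.1947): k = 1.39442, ln C = 1.04085, so C = exp(1.04085) = 2.83161.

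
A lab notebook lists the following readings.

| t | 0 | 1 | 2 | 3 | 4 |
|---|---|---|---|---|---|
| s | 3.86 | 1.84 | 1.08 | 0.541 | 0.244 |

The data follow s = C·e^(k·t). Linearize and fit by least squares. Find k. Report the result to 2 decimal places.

With ln sᵢ as the transformed response and tᵢ as the regressor:
Σt = 10.0000, Σ(t)² = 30.0000, Σln s = 0.0125, Σt·ln s = -6.7217.
Equations: 30.0000·k + 10.0000·ln C = -6.7217;  10.0000·k + 5·ln C = 0.0125.
Solving (det = 50.0000): k = -0.67466, ln C = 1.35182.

k = -0.67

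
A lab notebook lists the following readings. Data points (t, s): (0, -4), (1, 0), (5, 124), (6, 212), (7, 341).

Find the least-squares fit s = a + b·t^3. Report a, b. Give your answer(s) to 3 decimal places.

a = -2.349, b = 1.000

Normal-equation sums: Σ1 = 5, Σt^3 = 685, Σt^3·t^3 = 179931.
Right-hand side: Σs = 673, Σt^3·s = 178255.
Normal equations: [[5, 685]; [685, 179931]]·[a, b]ᵀ = [673, 178255]ᵀ.
det = 5·179931 − 685² = 430430.
a = (673·179931 − 685·178255)/430430 = -505556/215215; b = (5·178255 − 685·673)/430430 = 43027/43043.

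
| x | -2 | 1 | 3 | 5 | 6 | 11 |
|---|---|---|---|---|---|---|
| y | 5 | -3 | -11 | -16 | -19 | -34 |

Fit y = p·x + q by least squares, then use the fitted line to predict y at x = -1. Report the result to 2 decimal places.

Compute the Gram sums: Σx·x = 196, Σx = 24, Σ1 = 6.
For Mᵀy: Σx·y = -614, Σy = -78.
Determinant 196·6 − 24² = 600.
p = ((-614)·6 − 24·(-78))/600 = -151/50; q = (196·(-78) − 24·(-614))/600 = -23/25.
At x = -1: ŷ = (-151/50)·(-1) + (-23/25)·(1) = 21/10.

ŷ = 2.10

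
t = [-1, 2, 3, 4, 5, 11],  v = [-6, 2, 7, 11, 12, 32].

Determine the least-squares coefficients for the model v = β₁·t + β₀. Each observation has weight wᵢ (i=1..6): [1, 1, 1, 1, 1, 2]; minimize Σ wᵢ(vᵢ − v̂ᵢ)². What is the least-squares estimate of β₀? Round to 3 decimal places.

Normal-equation sums: Σwᵢ·t·t = 297, Σwᵢ·t = 35, Σwᵢ·1 = 7.
For XᵀWv: Σwᵢ·t·v = 839, Σwᵢ·v = 90.
Eliminating β₀: 7·(row 1) − 35·(row 2) gives 854·β₁ = 7·839 − 35·90 = 2723, so β₁ = 389/122.
Then β₀ = (90 − 35·(389/122))/7 = -2635/854.

β₀ = -3.085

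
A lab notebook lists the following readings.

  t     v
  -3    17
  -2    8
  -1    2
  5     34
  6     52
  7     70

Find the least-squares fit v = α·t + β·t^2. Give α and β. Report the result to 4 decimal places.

α = -0.9082, β = 1.5673

XᵀX·[α, β]ᵀ = Xᵀv reads: 124·α + 648·β = 903;  648·α + 4420·β = 6339.
(Σt·t = 124, Σt·t^2 = 648, Σt^2·t^2 = 4420, Σt·v = 903, Σt^2·v = 6339.)
Eliminating β: 4420·(row 1) − 648·(row 2) gives 128176·α = 4420·903 − 648·6339 = -116412, so α = -29103/32044.
Then β = (6339 − 648·(-29103/32044))/4420 = 50223/32044.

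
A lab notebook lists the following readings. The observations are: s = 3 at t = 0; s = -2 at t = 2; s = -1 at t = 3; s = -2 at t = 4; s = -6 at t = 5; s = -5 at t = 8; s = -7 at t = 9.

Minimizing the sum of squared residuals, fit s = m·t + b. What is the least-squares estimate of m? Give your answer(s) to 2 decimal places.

Compute the Gram sums: Σt·t = 199, Σt = 31, Σ1 = 7.
And Σt·s = -148, Σs = -20.
So MᵀM·[m, b]ᵀ = Mᵀs: [[199, 31]; [31, 7]]·[m, b]ᵀ = [-148, -20]ᵀ.
Eliminating b: 7·(row 1) − 31·(row 2) gives 432·m = 7·(-148) − 31·(-20) = -416, so m = -26/27.
Then b = ((-20) − 31·(-26/27))/7 = 38/27.

m = -0.96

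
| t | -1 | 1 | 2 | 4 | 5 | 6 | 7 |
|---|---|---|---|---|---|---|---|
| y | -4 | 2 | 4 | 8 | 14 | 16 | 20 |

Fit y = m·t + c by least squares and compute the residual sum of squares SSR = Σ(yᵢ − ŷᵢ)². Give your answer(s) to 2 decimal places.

SSR = 7.26

Normal-equation sums: Σt·t = 132, Σt = 24, Σ1 = 7.
And Σt·y = 352, Σy = 60.
Eliminating c: 7·(row 1) − 24·(row 2) gives 348·m = 7·352 − 24·60 = 1024, so m = 256/87.
Then c = (60 − 24·(256/87))/7 = -44/29.
Residuals: 40/87, 50/87, -32/87, -196/87, 70/87, -4/29, 80/87; SSR = 632/87.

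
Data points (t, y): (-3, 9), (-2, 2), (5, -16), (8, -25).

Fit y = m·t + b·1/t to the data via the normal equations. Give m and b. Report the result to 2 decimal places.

m = -3.33, b = 7.20

Forming XᵀX = [[102, 4]; [4, 6001/14400]] and Xᵀy = [-311, -413/40]ᵀ gives XᵀX·[m, b]ᵀ = Xᵀy.
Eliminating b: (6001/14400)·(row 1) − 4·(row 2) gives (63617/2400)·m = (6001/14400)·(-311) − 4·(-413/40) = -1271591/14400, so m = -1271591/381702.
Then b = ((-413/40) − 4·(-1271591/381702))/(6001/14400) = 458040/63617.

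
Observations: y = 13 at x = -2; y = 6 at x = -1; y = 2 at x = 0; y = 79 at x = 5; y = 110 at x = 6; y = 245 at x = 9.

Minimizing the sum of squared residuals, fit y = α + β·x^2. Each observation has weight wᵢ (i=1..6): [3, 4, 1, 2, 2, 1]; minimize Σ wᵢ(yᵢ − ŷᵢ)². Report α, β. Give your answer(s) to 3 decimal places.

Normal-equation sums: Σwᵢ·1 = 13, Σwᵢ·x^2 = 219, Σwᵢ·x^2·x^2 = 10455.
For MᵀWy: Σwᵢ·y = 688, Σwᵢ·x^2·y = 31895.
Δ = 13·10455 − 219² = 87954.
α = (688·10455 − 219·31895)/87954 = 69345/29318; β = (13·31895 − 219·688)/87954 = 263963/87954.

α = 2.365, β = 3.001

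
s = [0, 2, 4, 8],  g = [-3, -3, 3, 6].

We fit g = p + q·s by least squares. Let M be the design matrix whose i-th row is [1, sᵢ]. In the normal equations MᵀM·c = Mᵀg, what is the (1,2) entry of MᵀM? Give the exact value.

Row 1 ↔ basis 1, column 2 ↔ basis s, so (MᵀM)_{1,2} = Σᵢ s = (1)·(0) + (1)·(2) + (1)·(4) + (1)·(8) = 14.

14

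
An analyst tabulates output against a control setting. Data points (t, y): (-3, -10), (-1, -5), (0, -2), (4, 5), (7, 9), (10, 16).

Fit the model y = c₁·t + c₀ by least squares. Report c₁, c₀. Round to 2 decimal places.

From the data, Σt·t = 175, Σt = 17, Σ1 = 6.
Moment sums: Σt·y = 278, Σy = 13.
Normal equations: [[175, 17]; [17, 6]]·[c₁, c₀]ᵀ = [278, 13]ᵀ.
Determinant 175·6 − 17² = 761.
c₁ = (278·6 − 17·13)/761 = 1447/761; c₀ = (175·13 − 17·278)/761 = -2451/761.

c₁ = 1.90, c₀ = -3.22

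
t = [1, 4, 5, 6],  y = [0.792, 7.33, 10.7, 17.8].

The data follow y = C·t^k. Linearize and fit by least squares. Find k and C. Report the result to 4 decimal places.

k = 1.6799, C = 0.7722

With ln yᵢ as the transformed response and ln tᵢ as the regressor:
Σln t = 4.7875, Σ(ln t)² = 7.7225, Σln y = 7.0082, Σln t·ln y = 11.7351.
Equations: 7.7225·k + 4.7875·ln C = 11.7351;  4.7875·k + 4·ln C = 7.0082.
Δ = 7.7225·4 − (4.7875)² = 7.9699; k = (11.7351·4 − 4.7875·7.0082)/7.9699 = 1.67986, ln C = (7.7225·7.0082 − 4.7875·11.7351)/7.9699 = -0.25853, so C = exp(-0.25853) = 0.77219.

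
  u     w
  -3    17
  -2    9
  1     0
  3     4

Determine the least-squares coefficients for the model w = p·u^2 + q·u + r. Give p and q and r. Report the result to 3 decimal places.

p = 1.066, q = -2.117, r = 0.839

Compute the Gram sums: Σu^2·u^2 = 179, Σu^2·u = -7, Σu^2 = 23, Σu·u = 23, Σu = -1, Σ1 = 4.
For Aᵀw: Σu^2·w = 225, Σu·w = -57, Σw = 30.
Inverting the 3×3 Gram matrix, [p, q, r]ᵀ = [755/708, -1499/708, 99/118]ᵀ.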